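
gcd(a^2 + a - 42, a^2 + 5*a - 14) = a + 7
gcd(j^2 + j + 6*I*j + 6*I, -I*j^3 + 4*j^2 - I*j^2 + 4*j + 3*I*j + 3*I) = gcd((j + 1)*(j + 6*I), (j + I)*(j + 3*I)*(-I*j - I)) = j + 1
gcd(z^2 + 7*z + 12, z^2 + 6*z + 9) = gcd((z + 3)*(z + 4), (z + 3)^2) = z + 3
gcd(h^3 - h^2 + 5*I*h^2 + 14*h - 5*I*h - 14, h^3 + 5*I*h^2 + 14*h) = h^2 + 5*I*h + 14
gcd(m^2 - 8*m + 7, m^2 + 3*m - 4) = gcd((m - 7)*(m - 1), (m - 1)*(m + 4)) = m - 1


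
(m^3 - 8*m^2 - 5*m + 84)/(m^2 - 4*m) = m - 4 - 21/m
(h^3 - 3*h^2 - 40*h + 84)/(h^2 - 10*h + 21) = (h^2 + 4*h - 12)/(h - 3)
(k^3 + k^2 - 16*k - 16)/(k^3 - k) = (k^2 - 16)/(k*(k - 1))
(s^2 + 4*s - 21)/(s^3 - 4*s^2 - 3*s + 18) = (s + 7)/(s^2 - s - 6)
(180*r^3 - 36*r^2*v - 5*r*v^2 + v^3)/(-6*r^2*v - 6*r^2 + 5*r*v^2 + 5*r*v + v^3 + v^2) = (-30*r^2 + 11*r*v - v^2)/(r*v + r - v^2 - v)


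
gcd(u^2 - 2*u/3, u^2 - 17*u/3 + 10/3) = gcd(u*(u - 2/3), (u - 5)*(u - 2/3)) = u - 2/3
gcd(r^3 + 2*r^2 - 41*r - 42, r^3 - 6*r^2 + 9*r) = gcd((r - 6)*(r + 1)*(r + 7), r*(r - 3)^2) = 1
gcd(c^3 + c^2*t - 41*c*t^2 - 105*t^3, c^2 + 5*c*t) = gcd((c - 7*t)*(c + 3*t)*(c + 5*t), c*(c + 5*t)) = c + 5*t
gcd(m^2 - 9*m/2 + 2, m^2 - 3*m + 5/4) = m - 1/2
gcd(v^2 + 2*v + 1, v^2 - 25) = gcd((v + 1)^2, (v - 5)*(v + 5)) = 1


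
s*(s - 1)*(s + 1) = s^3 - s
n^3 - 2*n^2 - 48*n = n*(n - 8)*(n + 6)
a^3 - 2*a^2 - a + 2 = (a - 2)*(a - 1)*(a + 1)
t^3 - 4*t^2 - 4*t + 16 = (t - 4)*(t - 2)*(t + 2)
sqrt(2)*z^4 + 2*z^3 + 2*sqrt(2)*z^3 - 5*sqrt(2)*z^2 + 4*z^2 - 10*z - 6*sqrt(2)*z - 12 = (z - 2)*(z + 3)*(z + sqrt(2))*(sqrt(2)*z + sqrt(2))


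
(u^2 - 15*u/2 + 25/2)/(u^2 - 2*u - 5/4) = 2*(u - 5)/(2*u + 1)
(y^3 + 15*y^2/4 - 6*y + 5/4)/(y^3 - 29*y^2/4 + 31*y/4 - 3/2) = (y + 5)/(y - 6)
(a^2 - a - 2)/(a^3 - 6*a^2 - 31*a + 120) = (a^2 - a - 2)/(a^3 - 6*a^2 - 31*a + 120)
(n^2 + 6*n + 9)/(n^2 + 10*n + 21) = (n + 3)/(n + 7)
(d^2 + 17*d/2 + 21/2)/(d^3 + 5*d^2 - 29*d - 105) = (d + 3/2)/(d^2 - 2*d - 15)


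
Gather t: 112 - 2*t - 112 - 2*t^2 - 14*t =-2*t^2 - 16*t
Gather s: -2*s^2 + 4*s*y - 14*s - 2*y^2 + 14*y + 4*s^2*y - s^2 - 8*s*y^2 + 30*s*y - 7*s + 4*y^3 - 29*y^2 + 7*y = s^2*(4*y - 3) + s*(-8*y^2 + 34*y - 21) + 4*y^3 - 31*y^2 + 21*y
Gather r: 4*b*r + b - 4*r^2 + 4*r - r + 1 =b - 4*r^2 + r*(4*b + 3) + 1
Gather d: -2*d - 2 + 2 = -2*d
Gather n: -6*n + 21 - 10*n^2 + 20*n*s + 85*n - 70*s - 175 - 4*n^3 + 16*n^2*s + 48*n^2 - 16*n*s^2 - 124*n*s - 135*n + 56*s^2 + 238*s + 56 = -4*n^3 + n^2*(16*s + 38) + n*(-16*s^2 - 104*s - 56) + 56*s^2 + 168*s - 98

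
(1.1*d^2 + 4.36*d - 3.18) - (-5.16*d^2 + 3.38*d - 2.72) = 6.26*d^2 + 0.98*d - 0.46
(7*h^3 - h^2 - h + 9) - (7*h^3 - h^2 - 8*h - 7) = 7*h + 16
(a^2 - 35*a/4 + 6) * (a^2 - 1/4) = a^4 - 35*a^3/4 + 23*a^2/4 + 35*a/16 - 3/2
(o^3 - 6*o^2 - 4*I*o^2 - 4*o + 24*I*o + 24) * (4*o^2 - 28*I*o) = 4*o^5 - 24*o^4 - 44*I*o^4 - 128*o^3 + 264*I*o^3 + 768*o^2 + 112*I*o^2 - 672*I*o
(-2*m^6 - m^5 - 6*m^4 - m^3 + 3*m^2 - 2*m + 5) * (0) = 0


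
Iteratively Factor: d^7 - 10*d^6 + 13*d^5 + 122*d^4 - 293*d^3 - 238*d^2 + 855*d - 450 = (d - 1)*(d^6 - 9*d^5 + 4*d^4 + 126*d^3 - 167*d^2 - 405*d + 450) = (d - 3)*(d - 1)*(d^5 - 6*d^4 - 14*d^3 + 84*d^2 + 85*d - 150) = (d - 5)*(d - 3)*(d - 1)*(d^4 - d^3 - 19*d^2 - 11*d + 30) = (d - 5)^2*(d - 3)*(d - 1)*(d^3 + 4*d^2 + d - 6) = (d - 5)^2*(d - 3)*(d - 1)*(d + 2)*(d^2 + 2*d - 3) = (d - 5)^2*(d - 3)*(d - 1)^2*(d + 2)*(d + 3)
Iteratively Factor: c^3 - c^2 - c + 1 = (c + 1)*(c^2 - 2*c + 1) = (c - 1)*(c + 1)*(c - 1)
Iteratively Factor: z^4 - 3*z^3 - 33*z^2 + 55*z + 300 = (z + 4)*(z^3 - 7*z^2 - 5*z + 75) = (z + 3)*(z + 4)*(z^2 - 10*z + 25) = (z - 5)*(z + 3)*(z + 4)*(z - 5)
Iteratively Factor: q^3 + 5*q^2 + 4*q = (q)*(q^2 + 5*q + 4) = q*(q + 4)*(q + 1)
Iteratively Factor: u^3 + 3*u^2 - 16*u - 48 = (u + 4)*(u^2 - u - 12) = (u + 3)*(u + 4)*(u - 4)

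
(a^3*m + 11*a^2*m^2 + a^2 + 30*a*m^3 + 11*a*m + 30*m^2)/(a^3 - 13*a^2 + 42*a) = (a^3*m + 11*a^2*m^2 + a^2 + 30*a*m^3 + 11*a*m + 30*m^2)/(a*(a^2 - 13*a + 42))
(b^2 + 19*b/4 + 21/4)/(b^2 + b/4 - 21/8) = 2*(b + 3)/(2*b - 3)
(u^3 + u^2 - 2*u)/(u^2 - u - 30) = u*(-u^2 - u + 2)/(-u^2 + u + 30)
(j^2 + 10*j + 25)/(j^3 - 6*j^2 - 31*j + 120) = (j + 5)/(j^2 - 11*j + 24)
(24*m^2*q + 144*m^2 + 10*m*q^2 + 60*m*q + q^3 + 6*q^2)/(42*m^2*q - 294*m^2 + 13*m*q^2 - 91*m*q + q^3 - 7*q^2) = (4*m*q + 24*m + q^2 + 6*q)/(7*m*q - 49*m + q^2 - 7*q)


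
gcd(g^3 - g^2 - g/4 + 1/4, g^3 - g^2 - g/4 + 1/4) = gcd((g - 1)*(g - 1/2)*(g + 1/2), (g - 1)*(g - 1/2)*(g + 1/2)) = g^3 - g^2 - g/4 + 1/4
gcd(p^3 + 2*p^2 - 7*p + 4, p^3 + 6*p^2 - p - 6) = p - 1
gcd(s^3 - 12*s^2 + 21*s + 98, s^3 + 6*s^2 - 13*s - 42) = s + 2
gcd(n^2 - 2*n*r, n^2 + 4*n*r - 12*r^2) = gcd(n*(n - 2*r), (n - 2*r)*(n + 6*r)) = -n + 2*r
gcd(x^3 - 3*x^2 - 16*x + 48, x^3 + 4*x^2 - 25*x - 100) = x + 4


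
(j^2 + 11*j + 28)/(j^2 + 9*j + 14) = (j + 4)/(j + 2)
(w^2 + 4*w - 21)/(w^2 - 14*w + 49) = (w^2 + 4*w - 21)/(w^2 - 14*w + 49)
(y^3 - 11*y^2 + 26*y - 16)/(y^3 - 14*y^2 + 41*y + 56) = (y^2 - 3*y + 2)/(y^2 - 6*y - 7)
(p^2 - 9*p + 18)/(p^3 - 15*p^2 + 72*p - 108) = 1/(p - 6)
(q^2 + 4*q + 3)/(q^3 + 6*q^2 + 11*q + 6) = 1/(q + 2)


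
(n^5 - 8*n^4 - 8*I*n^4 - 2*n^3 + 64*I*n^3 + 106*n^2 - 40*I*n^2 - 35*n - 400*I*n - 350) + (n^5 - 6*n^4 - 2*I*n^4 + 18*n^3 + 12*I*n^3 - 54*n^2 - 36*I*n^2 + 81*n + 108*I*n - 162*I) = 2*n^5 - 14*n^4 - 10*I*n^4 + 16*n^3 + 76*I*n^3 + 52*n^2 - 76*I*n^2 + 46*n - 292*I*n - 350 - 162*I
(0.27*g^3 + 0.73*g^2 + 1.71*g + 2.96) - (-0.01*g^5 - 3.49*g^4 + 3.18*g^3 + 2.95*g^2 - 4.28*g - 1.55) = 0.01*g^5 + 3.49*g^4 - 2.91*g^3 - 2.22*g^2 + 5.99*g + 4.51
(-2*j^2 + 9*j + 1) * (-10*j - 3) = 20*j^3 - 84*j^2 - 37*j - 3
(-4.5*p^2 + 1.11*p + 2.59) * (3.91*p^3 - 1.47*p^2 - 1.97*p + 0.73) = -17.595*p^5 + 10.9551*p^4 + 17.3602*p^3 - 9.279*p^2 - 4.292*p + 1.8907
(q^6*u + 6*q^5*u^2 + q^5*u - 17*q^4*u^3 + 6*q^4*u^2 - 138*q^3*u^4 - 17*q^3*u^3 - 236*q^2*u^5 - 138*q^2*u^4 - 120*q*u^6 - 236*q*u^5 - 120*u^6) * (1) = q^6*u + 6*q^5*u^2 + q^5*u - 17*q^4*u^3 + 6*q^4*u^2 - 138*q^3*u^4 - 17*q^3*u^3 - 236*q^2*u^5 - 138*q^2*u^4 - 120*q*u^6 - 236*q*u^5 - 120*u^6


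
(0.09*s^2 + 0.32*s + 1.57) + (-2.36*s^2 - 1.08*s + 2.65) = -2.27*s^2 - 0.76*s + 4.22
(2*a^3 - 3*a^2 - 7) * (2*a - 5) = 4*a^4 - 16*a^3 + 15*a^2 - 14*a + 35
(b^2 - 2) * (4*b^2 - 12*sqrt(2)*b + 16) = 4*b^4 - 12*sqrt(2)*b^3 + 8*b^2 + 24*sqrt(2)*b - 32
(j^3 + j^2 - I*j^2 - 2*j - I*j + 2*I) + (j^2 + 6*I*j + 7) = j^3 + 2*j^2 - I*j^2 - 2*j + 5*I*j + 7 + 2*I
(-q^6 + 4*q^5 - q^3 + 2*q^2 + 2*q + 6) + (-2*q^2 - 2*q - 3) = -q^6 + 4*q^5 - q^3 + 3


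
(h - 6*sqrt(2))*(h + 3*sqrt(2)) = h^2 - 3*sqrt(2)*h - 36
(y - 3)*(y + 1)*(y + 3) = y^3 + y^2 - 9*y - 9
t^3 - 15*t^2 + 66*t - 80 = (t - 8)*(t - 5)*(t - 2)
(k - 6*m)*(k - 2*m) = k^2 - 8*k*m + 12*m^2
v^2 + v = v*(v + 1)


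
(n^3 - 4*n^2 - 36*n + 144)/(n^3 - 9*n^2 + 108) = (n^2 + 2*n - 24)/(n^2 - 3*n - 18)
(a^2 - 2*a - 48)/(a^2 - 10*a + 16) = (a + 6)/(a - 2)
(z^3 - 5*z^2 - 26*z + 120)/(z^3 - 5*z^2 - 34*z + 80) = (z^2 - 10*z + 24)/(z^2 - 10*z + 16)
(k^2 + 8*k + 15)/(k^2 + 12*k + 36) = (k^2 + 8*k + 15)/(k^2 + 12*k + 36)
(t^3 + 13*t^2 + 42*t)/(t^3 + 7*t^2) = (t + 6)/t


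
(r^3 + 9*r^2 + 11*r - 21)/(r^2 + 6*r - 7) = r + 3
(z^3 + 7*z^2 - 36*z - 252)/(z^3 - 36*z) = (z + 7)/z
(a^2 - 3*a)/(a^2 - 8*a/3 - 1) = 3*a/(3*a + 1)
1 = 1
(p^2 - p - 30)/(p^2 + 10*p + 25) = (p - 6)/(p + 5)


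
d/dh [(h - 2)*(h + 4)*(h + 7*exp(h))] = 7*h^2*exp(h) + 3*h^2 + 28*h*exp(h) + 4*h - 42*exp(h) - 8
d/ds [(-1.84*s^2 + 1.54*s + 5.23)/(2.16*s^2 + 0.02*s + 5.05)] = (-3.3632*s^2 - 41.1776*s + 7.6724)/(4.6656*s^4 + 0.0864*s^3 + 21.8164*s^2 + 0.202*s + 25.5025)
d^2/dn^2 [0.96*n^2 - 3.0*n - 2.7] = 1.92000000000000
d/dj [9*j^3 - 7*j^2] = j*(27*j - 14)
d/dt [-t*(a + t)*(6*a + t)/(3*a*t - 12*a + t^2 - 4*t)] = (t*(a + t)*(6*a + t)*(3*a + 2*t - 4) - (t*(a + t) + t*(6*a + t) + (a + t)*(6*a + t))*(3*a*t - 12*a + t^2 - 4*t))/(3*a*t - 12*a + t^2 - 4*t)^2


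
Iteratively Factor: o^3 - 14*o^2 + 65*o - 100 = (o - 5)*(o^2 - 9*o + 20) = (o - 5)^2*(o - 4)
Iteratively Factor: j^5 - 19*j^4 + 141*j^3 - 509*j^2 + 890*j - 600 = (j - 5)*(j^4 - 14*j^3 + 71*j^2 - 154*j + 120) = (j - 5)^2*(j^3 - 9*j^2 + 26*j - 24) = (j - 5)^2*(j - 2)*(j^2 - 7*j + 12) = (j - 5)^2*(j - 3)*(j - 2)*(j - 4)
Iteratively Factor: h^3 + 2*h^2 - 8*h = (h + 4)*(h^2 - 2*h) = h*(h + 4)*(h - 2)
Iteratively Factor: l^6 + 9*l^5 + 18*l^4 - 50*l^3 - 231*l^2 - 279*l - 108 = (l + 4)*(l^5 + 5*l^4 - 2*l^3 - 42*l^2 - 63*l - 27) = (l + 3)*(l + 4)*(l^4 + 2*l^3 - 8*l^2 - 18*l - 9) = (l - 3)*(l + 3)*(l + 4)*(l^3 + 5*l^2 + 7*l + 3) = (l - 3)*(l + 3)^2*(l + 4)*(l^2 + 2*l + 1) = (l - 3)*(l + 1)*(l + 3)^2*(l + 4)*(l + 1)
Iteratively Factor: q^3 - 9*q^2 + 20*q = (q - 4)*(q^2 - 5*q) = q*(q - 4)*(q - 5)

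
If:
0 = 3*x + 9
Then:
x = -3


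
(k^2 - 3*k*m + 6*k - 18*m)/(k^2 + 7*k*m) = (k^2 - 3*k*m + 6*k - 18*m)/(k*(k + 7*m))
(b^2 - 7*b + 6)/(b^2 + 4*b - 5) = (b - 6)/(b + 5)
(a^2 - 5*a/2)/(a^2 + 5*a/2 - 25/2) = a/(a + 5)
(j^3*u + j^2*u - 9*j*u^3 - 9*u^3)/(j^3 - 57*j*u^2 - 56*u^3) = u*(-j^3 - j^2 + 9*j*u^2 + 9*u^2)/(-j^3 + 57*j*u^2 + 56*u^3)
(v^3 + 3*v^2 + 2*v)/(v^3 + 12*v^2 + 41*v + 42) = v*(v + 1)/(v^2 + 10*v + 21)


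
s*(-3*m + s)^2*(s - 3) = 9*m^2*s^2 - 27*m^2*s - 6*m*s^3 + 18*m*s^2 + s^4 - 3*s^3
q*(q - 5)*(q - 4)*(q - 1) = q^4 - 10*q^3 + 29*q^2 - 20*q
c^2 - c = c*(c - 1)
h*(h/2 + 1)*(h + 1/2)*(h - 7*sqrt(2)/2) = h^4/2 - 7*sqrt(2)*h^3/4 + 5*h^3/4 - 35*sqrt(2)*h^2/8 + h^2/2 - 7*sqrt(2)*h/4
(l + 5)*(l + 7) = l^2 + 12*l + 35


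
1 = 1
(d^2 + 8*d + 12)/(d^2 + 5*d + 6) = (d + 6)/(d + 3)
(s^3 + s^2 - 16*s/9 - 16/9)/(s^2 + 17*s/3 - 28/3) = (3*s^2 + 7*s + 4)/(3*(s + 7))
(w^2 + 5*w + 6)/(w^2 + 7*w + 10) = (w + 3)/(w + 5)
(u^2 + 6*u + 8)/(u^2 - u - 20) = (u + 2)/(u - 5)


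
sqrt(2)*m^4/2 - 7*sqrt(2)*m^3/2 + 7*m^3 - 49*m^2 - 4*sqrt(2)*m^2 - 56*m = m*(m - 8)*(m + 7*sqrt(2))*(sqrt(2)*m/2 + sqrt(2)/2)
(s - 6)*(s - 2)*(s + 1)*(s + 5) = s^4 - 2*s^3 - 31*s^2 + 32*s + 60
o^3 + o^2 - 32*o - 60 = (o - 6)*(o + 2)*(o + 5)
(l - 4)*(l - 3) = l^2 - 7*l + 12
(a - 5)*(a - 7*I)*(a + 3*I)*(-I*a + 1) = -I*a^4 - 3*a^3 + 5*I*a^3 + 15*a^2 - 25*I*a^2 + 21*a + 125*I*a - 105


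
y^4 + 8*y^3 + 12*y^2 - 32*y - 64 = (y - 2)*(y + 2)*(y + 4)^2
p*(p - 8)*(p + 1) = p^3 - 7*p^2 - 8*p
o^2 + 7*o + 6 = (o + 1)*(o + 6)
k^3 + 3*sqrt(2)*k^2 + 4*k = k*(k + sqrt(2))*(k + 2*sqrt(2))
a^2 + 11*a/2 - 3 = (a - 1/2)*(a + 6)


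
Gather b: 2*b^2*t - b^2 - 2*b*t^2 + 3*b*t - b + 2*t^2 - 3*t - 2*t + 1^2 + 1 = b^2*(2*t - 1) + b*(-2*t^2 + 3*t - 1) + 2*t^2 - 5*t + 2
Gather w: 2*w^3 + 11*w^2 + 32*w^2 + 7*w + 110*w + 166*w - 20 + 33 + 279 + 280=2*w^3 + 43*w^2 + 283*w + 572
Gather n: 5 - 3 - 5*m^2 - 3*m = -5*m^2 - 3*m + 2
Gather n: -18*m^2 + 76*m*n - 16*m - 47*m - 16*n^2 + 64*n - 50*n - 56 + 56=-18*m^2 - 63*m - 16*n^2 + n*(76*m + 14)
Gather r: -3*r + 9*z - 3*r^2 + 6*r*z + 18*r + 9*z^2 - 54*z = -3*r^2 + r*(6*z + 15) + 9*z^2 - 45*z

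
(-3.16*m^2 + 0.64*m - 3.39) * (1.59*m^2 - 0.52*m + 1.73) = -5.0244*m^4 + 2.6608*m^3 - 11.1897*m^2 + 2.87*m - 5.8647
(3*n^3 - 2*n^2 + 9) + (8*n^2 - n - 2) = 3*n^3 + 6*n^2 - n + 7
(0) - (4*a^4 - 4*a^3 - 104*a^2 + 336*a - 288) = -4*a^4 + 4*a^3 + 104*a^2 - 336*a + 288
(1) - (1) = 0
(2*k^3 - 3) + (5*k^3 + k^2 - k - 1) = 7*k^3 + k^2 - k - 4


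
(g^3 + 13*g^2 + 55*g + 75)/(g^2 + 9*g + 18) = (g^2 + 10*g + 25)/(g + 6)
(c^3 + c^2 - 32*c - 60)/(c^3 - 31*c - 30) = (c + 2)/(c + 1)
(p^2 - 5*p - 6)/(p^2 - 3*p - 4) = (p - 6)/(p - 4)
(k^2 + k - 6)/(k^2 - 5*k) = (k^2 + k - 6)/(k*(k - 5))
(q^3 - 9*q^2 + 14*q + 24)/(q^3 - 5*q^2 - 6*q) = (q - 4)/q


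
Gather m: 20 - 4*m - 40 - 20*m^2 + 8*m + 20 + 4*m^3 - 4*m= 4*m^3 - 20*m^2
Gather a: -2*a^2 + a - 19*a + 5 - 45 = -2*a^2 - 18*a - 40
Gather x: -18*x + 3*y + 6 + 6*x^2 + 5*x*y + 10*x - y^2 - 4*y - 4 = 6*x^2 + x*(5*y - 8) - y^2 - y + 2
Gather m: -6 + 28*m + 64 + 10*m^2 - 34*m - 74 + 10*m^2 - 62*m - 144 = 20*m^2 - 68*m - 160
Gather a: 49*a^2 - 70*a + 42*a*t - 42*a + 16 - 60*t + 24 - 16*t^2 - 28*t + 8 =49*a^2 + a*(42*t - 112) - 16*t^2 - 88*t + 48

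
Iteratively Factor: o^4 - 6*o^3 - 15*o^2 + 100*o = (o - 5)*(o^3 - o^2 - 20*o) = o*(o - 5)*(o^2 - o - 20) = o*(o - 5)*(o + 4)*(o - 5)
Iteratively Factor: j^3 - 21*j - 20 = (j - 5)*(j^2 + 5*j + 4) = (j - 5)*(j + 1)*(j + 4)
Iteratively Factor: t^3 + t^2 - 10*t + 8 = (t - 1)*(t^2 + 2*t - 8) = (t - 1)*(t + 4)*(t - 2)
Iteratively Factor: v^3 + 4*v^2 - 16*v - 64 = (v - 4)*(v^2 + 8*v + 16) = (v - 4)*(v + 4)*(v + 4)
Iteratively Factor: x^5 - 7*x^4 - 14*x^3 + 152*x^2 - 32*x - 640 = (x + 2)*(x^4 - 9*x^3 + 4*x^2 + 144*x - 320) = (x - 4)*(x + 2)*(x^3 - 5*x^2 - 16*x + 80) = (x - 5)*(x - 4)*(x + 2)*(x^2 - 16) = (x - 5)*(x - 4)^2*(x + 2)*(x + 4)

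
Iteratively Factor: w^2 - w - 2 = (w + 1)*(w - 2)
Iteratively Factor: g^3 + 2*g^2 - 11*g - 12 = (g - 3)*(g^2 + 5*g + 4) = (g - 3)*(g + 1)*(g + 4)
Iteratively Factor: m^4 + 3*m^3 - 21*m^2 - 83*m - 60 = (m + 3)*(m^3 - 21*m - 20) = (m + 3)*(m + 4)*(m^2 - 4*m - 5) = (m + 1)*(m + 3)*(m + 4)*(m - 5)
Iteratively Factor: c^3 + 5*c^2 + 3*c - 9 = (c + 3)*(c^2 + 2*c - 3) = (c - 1)*(c + 3)*(c + 3)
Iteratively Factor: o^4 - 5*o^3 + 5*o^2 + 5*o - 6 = (o - 2)*(o^3 - 3*o^2 - o + 3) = (o - 3)*(o - 2)*(o^2 - 1) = (o - 3)*(o - 2)*(o - 1)*(o + 1)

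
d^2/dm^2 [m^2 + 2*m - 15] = 2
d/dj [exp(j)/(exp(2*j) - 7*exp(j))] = -exp(j)/(exp(j) - 7)^2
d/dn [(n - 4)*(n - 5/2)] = 2*n - 13/2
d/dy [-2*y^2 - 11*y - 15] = -4*y - 11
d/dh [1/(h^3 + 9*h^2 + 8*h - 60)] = (-3*h^2 - 18*h - 8)/(h^3 + 9*h^2 + 8*h - 60)^2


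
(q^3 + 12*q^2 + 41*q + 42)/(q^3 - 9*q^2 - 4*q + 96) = (q^2 + 9*q + 14)/(q^2 - 12*q + 32)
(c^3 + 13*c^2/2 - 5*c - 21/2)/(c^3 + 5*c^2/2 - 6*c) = (c^2 + 8*c + 7)/(c*(c + 4))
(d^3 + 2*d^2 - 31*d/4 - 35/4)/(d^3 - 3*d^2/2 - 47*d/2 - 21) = (d - 5/2)/(d - 6)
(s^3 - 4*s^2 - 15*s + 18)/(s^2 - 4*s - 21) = (s^2 - 7*s + 6)/(s - 7)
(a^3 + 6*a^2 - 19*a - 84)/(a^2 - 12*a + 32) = (a^2 + 10*a + 21)/(a - 8)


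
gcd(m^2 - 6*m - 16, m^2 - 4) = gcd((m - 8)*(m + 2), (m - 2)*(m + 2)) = m + 2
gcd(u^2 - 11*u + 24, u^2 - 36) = 1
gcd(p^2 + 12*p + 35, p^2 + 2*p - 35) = p + 7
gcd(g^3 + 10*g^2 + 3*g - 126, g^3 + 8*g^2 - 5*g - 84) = g^2 + 4*g - 21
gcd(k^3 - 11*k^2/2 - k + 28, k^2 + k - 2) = k + 2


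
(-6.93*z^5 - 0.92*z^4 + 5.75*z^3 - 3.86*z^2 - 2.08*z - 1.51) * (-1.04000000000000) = 7.2072*z^5 + 0.9568*z^4 - 5.98*z^3 + 4.0144*z^2 + 2.1632*z + 1.5704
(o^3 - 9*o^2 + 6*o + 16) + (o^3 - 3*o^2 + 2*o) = 2*o^3 - 12*o^2 + 8*o + 16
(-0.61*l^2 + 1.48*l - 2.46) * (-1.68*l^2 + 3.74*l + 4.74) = 1.0248*l^4 - 4.7678*l^3 + 6.7766*l^2 - 2.1852*l - 11.6604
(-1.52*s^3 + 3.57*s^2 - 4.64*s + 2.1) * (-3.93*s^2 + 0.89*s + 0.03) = 5.9736*s^5 - 15.3829*s^4 + 21.3669*s^3 - 12.2755*s^2 + 1.7298*s + 0.063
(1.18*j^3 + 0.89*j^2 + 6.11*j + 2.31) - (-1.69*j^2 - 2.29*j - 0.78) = 1.18*j^3 + 2.58*j^2 + 8.4*j + 3.09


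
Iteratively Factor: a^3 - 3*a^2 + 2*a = (a - 1)*(a^2 - 2*a) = a*(a - 1)*(a - 2)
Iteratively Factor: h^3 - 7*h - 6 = (h + 2)*(h^2 - 2*h - 3) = (h + 1)*(h + 2)*(h - 3)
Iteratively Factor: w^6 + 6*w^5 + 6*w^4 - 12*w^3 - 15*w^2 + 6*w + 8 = (w - 1)*(w^5 + 7*w^4 + 13*w^3 + w^2 - 14*w - 8) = (w - 1)^2*(w^4 + 8*w^3 + 21*w^2 + 22*w + 8) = (w - 1)^2*(w + 4)*(w^3 + 4*w^2 + 5*w + 2) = (w - 1)^2*(w + 1)*(w + 4)*(w^2 + 3*w + 2) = (w - 1)^2*(w + 1)^2*(w + 4)*(w + 2)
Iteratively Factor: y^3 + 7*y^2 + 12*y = (y + 4)*(y^2 + 3*y) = y*(y + 4)*(y + 3)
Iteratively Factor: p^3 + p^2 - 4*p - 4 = (p + 2)*(p^2 - p - 2) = (p + 1)*(p + 2)*(p - 2)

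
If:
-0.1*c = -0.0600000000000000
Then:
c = 0.60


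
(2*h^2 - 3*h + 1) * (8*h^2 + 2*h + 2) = 16*h^4 - 20*h^3 + 6*h^2 - 4*h + 2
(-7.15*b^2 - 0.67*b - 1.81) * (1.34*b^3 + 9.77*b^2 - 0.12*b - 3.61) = -9.581*b^5 - 70.7533*b^4 - 8.1133*b^3 + 8.2082*b^2 + 2.6359*b + 6.5341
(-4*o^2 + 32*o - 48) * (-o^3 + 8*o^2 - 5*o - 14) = 4*o^5 - 64*o^4 + 324*o^3 - 488*o^2 - 208*o + 672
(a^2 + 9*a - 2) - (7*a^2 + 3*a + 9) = -6*a^2 + 6*a - 11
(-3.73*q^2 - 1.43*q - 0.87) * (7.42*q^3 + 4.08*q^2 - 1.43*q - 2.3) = -27.6766*q^5 - 25.829*q^4 - 6.9559*q^3 + 7.0743*q^2 + 4.5331*q + 2.001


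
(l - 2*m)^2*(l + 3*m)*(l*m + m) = l^4*m - l^3*m^2 + l^3*m - 8*l^2*m^3 - l^2*m^2 + 12*l*m^4 - 8*l*m^3 + 12*m^4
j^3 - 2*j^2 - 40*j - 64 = (j - 8)*(j + 2)*(j + 4)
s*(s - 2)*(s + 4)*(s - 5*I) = s^4 + 2*s^3 - 5*I*s^3 - 8*s^2 - 10*I*s^2 + 40*I*s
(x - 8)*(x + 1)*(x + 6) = x^3 - x^2 - 50*x - 48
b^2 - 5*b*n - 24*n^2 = (b - 8*n)*(b + 3*n)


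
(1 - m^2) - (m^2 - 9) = 10 - 2*m^2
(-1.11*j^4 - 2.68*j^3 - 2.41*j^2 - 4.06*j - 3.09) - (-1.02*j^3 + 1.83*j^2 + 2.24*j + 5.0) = -1.11*j^4 - 1.66*j^3 - 4.24*j^2 - 6.3*j - 8.09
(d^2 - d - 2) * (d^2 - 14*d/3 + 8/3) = d^4 - 17*d^3/3 + 16*d^2/3 + 20*d/3 - 16/3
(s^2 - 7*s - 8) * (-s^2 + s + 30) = -s^4 + 8*s^3 + 31*s^2 - 218*s - 240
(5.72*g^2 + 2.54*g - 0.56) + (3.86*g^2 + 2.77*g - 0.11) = 9.58*g^2 + 5.31*g - 0.67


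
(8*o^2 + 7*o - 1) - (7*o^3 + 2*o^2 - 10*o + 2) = -7*o^3 + 6*o^2 + 17*o - 3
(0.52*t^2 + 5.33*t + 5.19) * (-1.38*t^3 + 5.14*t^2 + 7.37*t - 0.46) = -0.7176*t^5 - 4.6826*t^4 + 24.0664*t^3 + 65.7195*t^2 + 35.7985*t - 2.3874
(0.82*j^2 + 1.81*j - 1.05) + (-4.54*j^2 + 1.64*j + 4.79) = -3.72*j^2 + 3.45*j + 3.74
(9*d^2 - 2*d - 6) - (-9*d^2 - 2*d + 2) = 18*d^2 - 8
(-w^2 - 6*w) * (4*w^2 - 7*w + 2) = -4*w^4 - 17*w^3 + 40*w^2 - 12*w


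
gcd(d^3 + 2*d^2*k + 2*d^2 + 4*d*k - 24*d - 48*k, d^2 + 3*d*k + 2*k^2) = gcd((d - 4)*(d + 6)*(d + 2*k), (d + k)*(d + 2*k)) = d + 2*k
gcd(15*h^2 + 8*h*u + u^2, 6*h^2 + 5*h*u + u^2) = 3*h + u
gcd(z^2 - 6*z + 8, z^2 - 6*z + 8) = z^2 - 6*z + 8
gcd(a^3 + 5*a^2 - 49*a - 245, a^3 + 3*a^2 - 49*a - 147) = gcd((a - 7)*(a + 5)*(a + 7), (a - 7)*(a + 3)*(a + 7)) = a^2 - 49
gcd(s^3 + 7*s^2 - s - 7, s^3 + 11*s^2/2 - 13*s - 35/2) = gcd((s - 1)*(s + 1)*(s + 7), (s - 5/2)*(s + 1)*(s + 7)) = s^2 + 8*s + 7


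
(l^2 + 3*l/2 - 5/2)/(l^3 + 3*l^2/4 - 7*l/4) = 2*(2*l + 5)/(l*(4*l + 7))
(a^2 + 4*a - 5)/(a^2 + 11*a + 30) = (a - 1)/(a + 6)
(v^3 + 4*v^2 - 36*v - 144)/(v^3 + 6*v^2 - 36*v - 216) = (v + 4)/(v + 6)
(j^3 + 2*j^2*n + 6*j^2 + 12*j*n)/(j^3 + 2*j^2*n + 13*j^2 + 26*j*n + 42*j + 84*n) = j/(j + 7)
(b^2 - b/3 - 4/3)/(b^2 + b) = (b - 4/3)/b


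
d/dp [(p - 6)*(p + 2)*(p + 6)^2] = 4*p^3 + 24*p^2 - 48*p - 288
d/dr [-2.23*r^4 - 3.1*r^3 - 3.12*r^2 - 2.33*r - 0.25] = -8.92*r^3 - 9.3*r^2 - 6.24*r - 2.33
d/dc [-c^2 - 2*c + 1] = -2*c - 2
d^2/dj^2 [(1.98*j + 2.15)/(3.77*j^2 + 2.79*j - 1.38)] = ((1.98*j + 2.15)*(7.54*j + 2.79)*(15.08*j + 5.58) - (44.7876*j + 27.2594)*(3.77*j^2 + 2.79*j - 1.38))/(3.77*j^2 + 2.79*j - 1.38)^3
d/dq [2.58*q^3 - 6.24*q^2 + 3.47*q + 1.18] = 7.74*q^2 - 12.48*q + 3.47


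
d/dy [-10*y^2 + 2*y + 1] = 2 - 20*y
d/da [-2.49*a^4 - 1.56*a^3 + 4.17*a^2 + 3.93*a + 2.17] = -9.96*a^3 - 4.68*a^2 + 8.34*a + 3.93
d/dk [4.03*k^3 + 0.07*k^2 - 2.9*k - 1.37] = 12.09*k^2 + 0.14*k - 2.9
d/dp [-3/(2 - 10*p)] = -15/(2*(5*p - 1)^2)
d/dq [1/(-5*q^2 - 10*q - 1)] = 10*(q + 1)/(5*q^2 + 10*q + 1)^2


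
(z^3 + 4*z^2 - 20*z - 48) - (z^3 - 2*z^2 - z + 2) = 6*z^2 - 19*z - 50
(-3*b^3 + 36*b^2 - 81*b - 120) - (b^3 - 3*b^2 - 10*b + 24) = -4*b^3 + 39*b^2 - 71*b - 144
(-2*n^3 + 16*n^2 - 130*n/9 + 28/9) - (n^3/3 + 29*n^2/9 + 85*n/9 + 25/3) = -7*n^3/3 + 115*n^2/9 - 215*n/9 - 47/9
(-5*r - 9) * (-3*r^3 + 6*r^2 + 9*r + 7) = 15*r^4 - 3*r^3 - 99*r^2 - 116*r - 63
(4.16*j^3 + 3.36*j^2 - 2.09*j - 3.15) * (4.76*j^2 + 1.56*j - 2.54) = 19.8016*j^5 + 22.4832*j^4 - 15.2732*j^3 - 26.7888*j^2 + 0.3946*j + 8.001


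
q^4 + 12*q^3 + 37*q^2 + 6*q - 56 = (q - 1)*(q + 2)*(q + 4)*(q + 7)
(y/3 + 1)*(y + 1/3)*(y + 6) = y^3/3 + 28*y^2/9 + 7*y + 2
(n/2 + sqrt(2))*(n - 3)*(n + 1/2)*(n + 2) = n^4/2 - n^3/4 + sqrt(2)*n^3 - 13*n^2/4 - sqrt(2)*n^2/2 - 13*sqrt(2)*n/2 - 3*n/2 - 3*sqrt(2)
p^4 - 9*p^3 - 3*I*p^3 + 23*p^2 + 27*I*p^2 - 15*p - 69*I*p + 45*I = (p - 5)*(p - 3)*(p - 1)*(p - 3*I)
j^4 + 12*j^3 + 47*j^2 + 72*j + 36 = (j + 1)*(j + 2)*(j + 3)*(j + 6)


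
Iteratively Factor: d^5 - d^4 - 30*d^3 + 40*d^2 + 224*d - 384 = (d - 2)*(d^4 + d^3 - 28*d^2 - 16*d + 192) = (d - 3)*(d - 2)*(d^3 + 4*d^2 - 16*d - 64) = (d - 4)*(d - 3)*(d - 2)*(d^2 + 8*d + 16) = (d - 4)*(d - 3)*(d - 2)*(d + 4)*(d + 4)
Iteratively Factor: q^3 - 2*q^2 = (q)*(q^2 - 2*q) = q^2*(q - 2)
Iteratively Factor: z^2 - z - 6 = (z - 3)*(z + 2)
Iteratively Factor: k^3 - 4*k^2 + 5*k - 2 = (k - 1)*(k^2 - 3*k + 2) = (k - 1)^2*(k - 2)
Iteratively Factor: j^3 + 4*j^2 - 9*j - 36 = (j + 3)*(j^2 + j - 12) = (j - 3)*(j + 3)*(j + 4)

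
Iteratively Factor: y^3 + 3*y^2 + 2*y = (y + 1)*(y^2 + 2*y) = (y + 1)*(y + 2)*(y)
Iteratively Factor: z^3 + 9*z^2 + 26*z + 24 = (z + 2)*(z^2 + 7*z + 12) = (z + 2)*(z + 3)*(z + 4)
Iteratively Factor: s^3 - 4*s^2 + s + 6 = (s - 3)*(s^2 - s - 2) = (s - 3)*(s + 1)*(s - 2)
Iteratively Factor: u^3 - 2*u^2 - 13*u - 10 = (u - 5)*(u^2 + 3*u + 2) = (u - 5)*(u + 1)*(u + 2)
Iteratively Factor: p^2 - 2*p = (p - 2)*(p)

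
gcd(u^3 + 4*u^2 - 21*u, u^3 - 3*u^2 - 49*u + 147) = u^2 + 4*u - 21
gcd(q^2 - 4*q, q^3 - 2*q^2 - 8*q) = q^2 - 4*q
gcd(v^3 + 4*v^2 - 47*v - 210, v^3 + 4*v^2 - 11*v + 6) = v + 6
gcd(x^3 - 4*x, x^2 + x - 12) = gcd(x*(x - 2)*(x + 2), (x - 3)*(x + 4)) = 1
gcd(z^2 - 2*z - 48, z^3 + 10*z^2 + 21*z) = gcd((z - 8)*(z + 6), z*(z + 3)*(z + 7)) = 1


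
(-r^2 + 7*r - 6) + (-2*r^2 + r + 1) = -3*r^2 + 8*r - 5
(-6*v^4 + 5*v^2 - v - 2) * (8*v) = -48*v^5 + 40*v^3 - 8*v^2 - 16*v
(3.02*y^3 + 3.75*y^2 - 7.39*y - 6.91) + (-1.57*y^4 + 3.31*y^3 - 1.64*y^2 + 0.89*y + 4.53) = -1.57*y^4 + 6.33*y^3 + 2.11*y^2 - 6.5*y - 2.38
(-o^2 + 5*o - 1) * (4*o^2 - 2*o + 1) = -4*o^4 + 22*o^3 - 15*o^2 + 7*o - 1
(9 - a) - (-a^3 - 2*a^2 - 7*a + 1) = a^3 + 2*a^2 + 6*a + 8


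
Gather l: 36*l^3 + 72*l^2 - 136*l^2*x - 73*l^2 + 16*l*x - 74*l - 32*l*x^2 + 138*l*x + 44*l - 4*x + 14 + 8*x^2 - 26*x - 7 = 36*l^3 + l^2*(-136*x - 1) + l*(-32*x^2 + 154*x - 30) + 8*x^2 - 30*x + 7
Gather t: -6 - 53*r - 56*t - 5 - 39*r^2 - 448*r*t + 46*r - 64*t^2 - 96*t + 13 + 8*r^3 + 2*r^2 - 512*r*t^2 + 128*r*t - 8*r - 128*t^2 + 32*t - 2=8*r^3 - 37*r^2 - 15*r + t^2*(-512*r - 192) + t*(-320*r - 120)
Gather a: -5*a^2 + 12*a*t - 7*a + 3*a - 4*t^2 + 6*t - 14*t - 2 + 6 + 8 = -5*a^2 + a*(12*t - 4) - 4*t^2 - 8*t + 12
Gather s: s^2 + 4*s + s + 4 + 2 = s^2 + 5*s + 6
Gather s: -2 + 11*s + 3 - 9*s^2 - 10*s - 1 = -9*s^2 + s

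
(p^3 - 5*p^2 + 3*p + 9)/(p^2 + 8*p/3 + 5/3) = 3*(p^2 - 6*p + 9)/(3*p + 5)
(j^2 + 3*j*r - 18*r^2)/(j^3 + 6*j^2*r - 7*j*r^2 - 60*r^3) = (j + 6*r)/(j^2 + 9*j*r + 20*r^2)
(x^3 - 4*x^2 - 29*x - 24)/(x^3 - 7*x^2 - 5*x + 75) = (x^2 - 7*x - 8)/(x^2 - 10*x + 25)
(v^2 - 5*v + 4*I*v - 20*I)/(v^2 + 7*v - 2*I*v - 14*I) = (v^2 + v*(-5 + 4*I) - 20*I)/(v^2 + v*(7 - 2*I) - 14*I)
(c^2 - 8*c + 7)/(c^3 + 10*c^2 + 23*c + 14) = (c^2 - 8*c + 7)/(c^3 + 10*c^2 + 23*c + 14)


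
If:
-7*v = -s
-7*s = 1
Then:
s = -1/7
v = -1/49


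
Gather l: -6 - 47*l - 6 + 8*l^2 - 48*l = 8*l^2 - 95*l - 12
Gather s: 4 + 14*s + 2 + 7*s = 21*s + 6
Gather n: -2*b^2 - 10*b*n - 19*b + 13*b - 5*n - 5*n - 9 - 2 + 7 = -2*b^2 - 6*b + n*(-10*b - 10) - 4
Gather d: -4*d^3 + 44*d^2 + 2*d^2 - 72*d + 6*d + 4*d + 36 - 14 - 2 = -4*d^3 + 46*d^2 - 62*d + 20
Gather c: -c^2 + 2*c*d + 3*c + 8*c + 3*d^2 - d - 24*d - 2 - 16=-c^2 + c*(2*d + 11) + 3*d^2 - 25*d - 18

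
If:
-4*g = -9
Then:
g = 9/4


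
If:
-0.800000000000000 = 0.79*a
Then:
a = -1.01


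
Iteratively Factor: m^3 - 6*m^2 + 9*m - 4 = (m - 1)*(m^2 - 5*m + 4) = (m - 4)*(m - 1)*(m - 1)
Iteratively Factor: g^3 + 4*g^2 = (g)*(g^2 + 4*g) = g*(g + 4)*(g)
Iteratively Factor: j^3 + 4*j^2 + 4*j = (j + 2)*(j^2 + 2*j) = (j + 2)^2*(j)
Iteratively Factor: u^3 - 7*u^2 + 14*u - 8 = (u - 1)*(u^2 - 6*u + 8) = (u - 4)*(u - 1)*(u - 2)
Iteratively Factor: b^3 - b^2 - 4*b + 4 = (b - 1)*(b^2 - 4) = (b - 1)*(b + 2)*(b - 2)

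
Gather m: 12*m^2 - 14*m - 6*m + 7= 12*m^2 - 20*m + 7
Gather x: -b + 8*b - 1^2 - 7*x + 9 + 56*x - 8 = 7*b + 49*x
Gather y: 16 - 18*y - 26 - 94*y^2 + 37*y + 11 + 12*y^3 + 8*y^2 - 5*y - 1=12*y^3 - 86*y^2 + 14*y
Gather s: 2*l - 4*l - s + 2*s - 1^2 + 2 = -2*l + s + 1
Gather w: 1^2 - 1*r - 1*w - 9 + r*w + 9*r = 8*r + w*(r - 1) - 8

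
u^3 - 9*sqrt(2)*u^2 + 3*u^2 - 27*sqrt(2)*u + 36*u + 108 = (u + 3)*(u - 6*sqrt(2))*(u - 3*sqrt(2))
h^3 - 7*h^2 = h^2*(h - 7)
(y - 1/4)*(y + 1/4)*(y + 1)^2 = y^4 + 2*y^3 + 15*y^2/16 - y/8 - 1/16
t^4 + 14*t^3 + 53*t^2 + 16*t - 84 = (t - 1)*(t + 2)*(t + 6)*(t + 7)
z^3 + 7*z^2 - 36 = (z - 2)*(z + 3)*(z + 6)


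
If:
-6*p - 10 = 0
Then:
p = -5/3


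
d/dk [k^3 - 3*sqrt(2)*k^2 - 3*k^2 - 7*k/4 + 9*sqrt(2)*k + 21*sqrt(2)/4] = 3*k^2 - 6*sqrt(2)*k - 6*k - 7/4 + 9*sqrt(2)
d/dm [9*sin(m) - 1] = 9*cos(m)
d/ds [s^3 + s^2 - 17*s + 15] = 3*s^2 + 2*s - 17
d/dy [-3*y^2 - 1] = -6*y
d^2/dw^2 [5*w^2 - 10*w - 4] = 10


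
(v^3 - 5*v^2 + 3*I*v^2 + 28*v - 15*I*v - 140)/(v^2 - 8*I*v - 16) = (v^2 + v*(-5 + 7*I) - 35*I)/(v - 4*I)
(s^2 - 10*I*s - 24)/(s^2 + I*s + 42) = (s - 4*I)/(s + 7*I)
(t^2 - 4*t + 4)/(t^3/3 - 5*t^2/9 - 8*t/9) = 9*(-t^2 + 4*t - 4)/(t*(-3*t^2 + 5*t + 8))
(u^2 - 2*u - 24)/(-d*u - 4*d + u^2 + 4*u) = (u - 6)/(-d + u)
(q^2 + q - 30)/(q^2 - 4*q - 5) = (q + 6)/(q + 1)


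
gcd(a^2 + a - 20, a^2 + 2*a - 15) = a + 5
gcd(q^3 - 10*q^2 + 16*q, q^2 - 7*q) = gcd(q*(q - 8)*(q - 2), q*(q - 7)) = q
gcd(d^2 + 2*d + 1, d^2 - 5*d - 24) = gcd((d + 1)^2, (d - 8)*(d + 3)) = 1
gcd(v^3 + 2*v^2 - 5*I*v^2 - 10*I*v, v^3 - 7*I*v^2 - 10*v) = v^2 - 5*I*v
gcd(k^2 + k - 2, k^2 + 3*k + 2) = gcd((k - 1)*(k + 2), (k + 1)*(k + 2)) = k + 2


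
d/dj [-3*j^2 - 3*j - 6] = -6*j - 3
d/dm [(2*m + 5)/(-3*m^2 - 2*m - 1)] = 2*(3*m^2 + 15*m + 4)/(9*m^4 + 12*m^3 + 10*m^2 + 4*m + 1)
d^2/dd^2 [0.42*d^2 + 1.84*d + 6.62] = 0.840000000000000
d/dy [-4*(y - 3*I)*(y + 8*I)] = -8*y - 20*I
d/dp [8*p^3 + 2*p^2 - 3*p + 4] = 24*p^2 + 4*p - 3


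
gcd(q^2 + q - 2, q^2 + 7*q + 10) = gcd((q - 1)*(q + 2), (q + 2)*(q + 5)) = q + 2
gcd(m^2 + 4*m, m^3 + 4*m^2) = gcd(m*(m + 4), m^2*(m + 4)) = m^2 + 4*m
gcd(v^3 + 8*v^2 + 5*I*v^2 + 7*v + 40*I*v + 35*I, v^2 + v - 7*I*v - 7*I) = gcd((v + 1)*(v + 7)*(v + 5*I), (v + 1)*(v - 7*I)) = v + 1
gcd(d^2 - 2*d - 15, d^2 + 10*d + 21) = d + 3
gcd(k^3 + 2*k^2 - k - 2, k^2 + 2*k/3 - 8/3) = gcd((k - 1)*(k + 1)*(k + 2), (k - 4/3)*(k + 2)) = k + 2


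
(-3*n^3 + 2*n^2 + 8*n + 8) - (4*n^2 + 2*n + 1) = -3*n^3 - 2*n^2 + 6*n + 7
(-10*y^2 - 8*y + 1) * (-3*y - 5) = 30*y^3 + 74*y^2 + 37*y - 5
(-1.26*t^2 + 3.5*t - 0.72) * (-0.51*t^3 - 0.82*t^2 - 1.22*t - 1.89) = 0.6426*t^5 - 0.7518*t^4 - 0.9656*t^3 - 1.2982*t^2 - 5.7366*t + 1.3608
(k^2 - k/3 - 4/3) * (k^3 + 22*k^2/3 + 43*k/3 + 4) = k^5 + 7*k^4 + 95*k^3/9 - 95*k^2/9 - 184*k/9 - 16/3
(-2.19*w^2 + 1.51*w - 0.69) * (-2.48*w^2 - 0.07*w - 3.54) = 5.4312*w^4 - 3.5915*w^3 + 9.3581*w^2 - 5.2971*w + 2.4426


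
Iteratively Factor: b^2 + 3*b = (b + 3)*(b)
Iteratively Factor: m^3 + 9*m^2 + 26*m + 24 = (m + 2)*(m^2 + 7*m + 12) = (m + 2)*(m + 4)*(m + 3)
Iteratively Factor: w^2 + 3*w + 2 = (w + 1)*(w + 2)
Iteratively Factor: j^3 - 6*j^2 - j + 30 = (j - 3)*(j^2 - 3*j - 10) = (j - 5)*(j - 3)*(j + 2)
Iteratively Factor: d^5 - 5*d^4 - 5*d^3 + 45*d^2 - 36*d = (d - 1)*(d^4 - 4*d^3 - 9*d^2 + 36*d) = (d - 3)*(d - 1)*(d^3 - d^2 - 12*d) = (d - 3)*(d - 1)*(d + 3)*(d^2 - 4*d) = d*(d - 3)*(d - 1)*(d + 3)*(d - 4)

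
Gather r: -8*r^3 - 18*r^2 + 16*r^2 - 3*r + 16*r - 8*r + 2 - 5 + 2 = -8*r^3 - 2*r^2 + 5*r - 1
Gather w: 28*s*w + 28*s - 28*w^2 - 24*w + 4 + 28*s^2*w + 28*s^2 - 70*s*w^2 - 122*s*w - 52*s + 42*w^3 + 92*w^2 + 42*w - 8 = 28*s^2 - 24*s + 42*w^3 + w^2*(64 - 70*s) + w*(28*s^2 - 94*s + 18) - 4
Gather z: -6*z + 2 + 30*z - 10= 24*z - 8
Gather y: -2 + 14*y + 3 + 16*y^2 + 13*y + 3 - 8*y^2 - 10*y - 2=8*y^2 + 17*y + 2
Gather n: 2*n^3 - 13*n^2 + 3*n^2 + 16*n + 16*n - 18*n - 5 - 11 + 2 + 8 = 2*n^3 - 10*n^2 + 14*n - 6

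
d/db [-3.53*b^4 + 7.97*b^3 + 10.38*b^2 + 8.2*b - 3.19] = -14.12*b^3 + 23.91*b^2 + 20.76*b + 8.2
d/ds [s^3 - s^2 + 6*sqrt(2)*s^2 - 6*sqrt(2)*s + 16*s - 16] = 3*s^2 - 2*s + 12*sqrt(2)*s - 6*sqrt(2) + 16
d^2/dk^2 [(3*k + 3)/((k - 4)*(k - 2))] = 6*(k^3 + 3*k^2 - 42*k + 76)/(k^6 - 18*k^5 + 132*k^4 - 504*k^3 + 1056*k^2 - 1152*k + 512)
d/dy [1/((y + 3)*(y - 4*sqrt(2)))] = ((-y + 4*sqrt(2))*(y + 3) - (y - 4*sqrt(2))^2)/((y + 3)^2*(y - 4*sqrt(2))^3)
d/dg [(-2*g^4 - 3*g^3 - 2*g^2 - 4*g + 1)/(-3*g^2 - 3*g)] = (4*g^5 + 9*g^4 + 6*g^3 - 2*g^2 + 2*g + 1)/(3*g^2*(g^2 + 2*g + 1))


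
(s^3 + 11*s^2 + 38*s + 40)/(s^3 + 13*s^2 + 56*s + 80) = (s + 2)/(s + 4)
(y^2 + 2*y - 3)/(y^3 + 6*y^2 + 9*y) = (y - 1)/(y*(y + 3))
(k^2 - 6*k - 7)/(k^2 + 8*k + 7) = (k - 7)/(k + 7)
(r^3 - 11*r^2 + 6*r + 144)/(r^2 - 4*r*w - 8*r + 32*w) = (r^2 - 3*r - 18)/(r - 4*w)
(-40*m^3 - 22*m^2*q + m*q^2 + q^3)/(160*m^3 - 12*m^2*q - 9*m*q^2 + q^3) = (2*m + q)/(-8*m + q)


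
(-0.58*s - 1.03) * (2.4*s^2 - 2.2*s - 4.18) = -1.392*s^3 - 1.196*s^2 + 4.6904*s + 4.3054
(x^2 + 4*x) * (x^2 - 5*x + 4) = x^4 - x^3 - 16*x^2 + 16*x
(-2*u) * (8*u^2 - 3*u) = -16*u^3 + 6*u^2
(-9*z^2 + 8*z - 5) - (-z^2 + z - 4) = -8*z^2 + 7*z - 1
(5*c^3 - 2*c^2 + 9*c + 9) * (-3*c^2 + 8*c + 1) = -15*c^5 + 46*c^4 - 38*c^3 + 43*c^2 + 81*c + 9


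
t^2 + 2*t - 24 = (t - 4)*(t + 6)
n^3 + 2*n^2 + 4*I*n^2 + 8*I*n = n*(n + 2)*(n + 4*I)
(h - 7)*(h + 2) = h^2 - 5*h - 14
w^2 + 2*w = w*(w + 2)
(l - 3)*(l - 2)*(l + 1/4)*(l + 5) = l^4 + l^3/4 - 19*l^2 + 101*l/4 + 15/2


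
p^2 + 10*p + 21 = (p + 3)*(p + 7)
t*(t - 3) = t^2 - 3*t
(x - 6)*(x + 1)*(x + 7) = x^3 + 2*x^2 - 41*x - 42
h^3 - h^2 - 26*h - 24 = (h - 6)*(h + 1)*(h + 4)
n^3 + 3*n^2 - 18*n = n*(n - 3)*(n + 6)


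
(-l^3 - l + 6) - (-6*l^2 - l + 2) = -l^3 + 6*l^2 + 4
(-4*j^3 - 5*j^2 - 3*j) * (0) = 0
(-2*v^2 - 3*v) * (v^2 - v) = -2*v^4 - v^3 + 3*v^2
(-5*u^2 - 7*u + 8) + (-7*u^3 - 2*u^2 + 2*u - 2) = -7*u^3 - 7*u^2 - 5*u + 6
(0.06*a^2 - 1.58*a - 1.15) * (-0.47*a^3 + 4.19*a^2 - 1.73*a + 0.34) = -0.0282*a^5 + 0.994*a^4 - 6.1835*a^3 - 2.0647*a^2 + 1.4523*a - 0.391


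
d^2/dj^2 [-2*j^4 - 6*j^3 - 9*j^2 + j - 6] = -24*j^2 - 36*j - 18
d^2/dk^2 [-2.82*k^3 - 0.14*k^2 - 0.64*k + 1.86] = -16.92*k - 0.28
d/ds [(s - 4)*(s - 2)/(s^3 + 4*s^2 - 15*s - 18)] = (-s^4 + 12*s^3 - 15*s^2 - 100*s + 228)/(s^6 + 8*s^5 - 14*s^4 - 156*s^3 + 81*s^2 + 540*s + 324)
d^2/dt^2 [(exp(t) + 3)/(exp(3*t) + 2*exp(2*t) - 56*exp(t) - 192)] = (4*exp(6*t) + 33*exp(5*t) + 294*exp(4*t) + 2320*exp(3*t) + 6480*exp(2*t) + 3264*exp(t) + 4608)*exp(t)/(exp(9*t) + 6*exp(8*t) - 156*exp(7*t) - 1240*exp(6*t) + 6432*exp(5*t) + 81024*exp(4*t) + 64000*exp(3*t) - 1585152*exp(2*t) - 6193152*exp(t) - 7077888)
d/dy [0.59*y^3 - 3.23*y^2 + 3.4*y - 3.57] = 1.77*y^2 - 6.46*y + 3.4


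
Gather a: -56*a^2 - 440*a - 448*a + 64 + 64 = -56*a^2 - 888*a + 128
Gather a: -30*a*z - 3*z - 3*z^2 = -30*a*z - 3*z^2 - 3*z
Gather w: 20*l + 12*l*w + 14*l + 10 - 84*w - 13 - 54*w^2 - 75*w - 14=34*l - 54*w^2 + w*(12*l - 159) - 17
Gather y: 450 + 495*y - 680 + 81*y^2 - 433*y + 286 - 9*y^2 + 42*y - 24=72*y^2 + 104*y + 32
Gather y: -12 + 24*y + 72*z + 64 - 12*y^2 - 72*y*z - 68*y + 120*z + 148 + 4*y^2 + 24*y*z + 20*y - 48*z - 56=-8*y^2 + y*(-48*z - 24) + 144*z + 144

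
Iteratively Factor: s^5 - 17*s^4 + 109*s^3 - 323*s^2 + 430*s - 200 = (s - 1)*(s^4 - 16*s^3 + 93*s^2 - 230*s + 200) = (s - 2)*(s - 1)*(s^3 - 14*s^2 + 65*s - 100) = (s - 5)*(s - 2)*(s - 1)*(s^2 - 9*s + 20) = (s - 5)*(s - 4)*(s - 2)*(s - 1)*(s - 5)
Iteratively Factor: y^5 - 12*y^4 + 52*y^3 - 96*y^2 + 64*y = (y - 4)*(y^4 - 8*y^3 + 20*y^2 - 16*y) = y*(y - 4)*(y^3 - 8*y^2 + 20*y - 16) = y*(y - 4)^2*(y^2 - 4*y + 4) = y*(y - 4)^2*(y - 2)*(y - 2)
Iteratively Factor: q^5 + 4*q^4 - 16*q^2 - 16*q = (q)*(q^4 + 4*q^3 - 16*q - 16) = q*(q + 2)*(q^3 + 2*q^2 - 4*q - 8) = q*(q + 2)^2*(q^2 - 4) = q*(q + 2)^3*(q - 2)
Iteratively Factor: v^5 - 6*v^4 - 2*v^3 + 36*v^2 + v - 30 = (v + 1)*(v^4 - 7*v^3 + 5*v^2 + 31*v - 30) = (v + 1)*(v + 2)*(v^3 - 9*v^2 + 23*v - 15) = (v - 1)*(v + 1)*(v + 2)*(v^2 - 8*v + 15) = (v - 3)*(v - 1)*(v + 1)*(v + 2)*(v - 5)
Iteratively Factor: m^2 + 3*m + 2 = (m + 1)*(m + 2)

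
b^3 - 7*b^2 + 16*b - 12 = (b - 3)*(b - 2)^2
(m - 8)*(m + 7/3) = m^2 - 17*m/3 - 56/3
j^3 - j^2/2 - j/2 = j*(j - 1)*(j + 1/2)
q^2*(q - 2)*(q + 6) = q^4 + 4*q^3 - 12*q^2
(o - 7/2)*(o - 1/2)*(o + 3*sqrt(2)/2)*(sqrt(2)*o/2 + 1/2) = sqrt(2)*o^4/2 - 2*sqrt(2)*o^3 + 2*o^3 - 8*o^2 + 13*sqrt(2)*o^2/8 - 3*sqrt(2)*o + 7*o/2 + 21*sqrt(2)/16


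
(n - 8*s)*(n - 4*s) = n^2 - 12*n*s + 32*s^2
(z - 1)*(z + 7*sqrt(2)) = z^2 - z + 7*sqrt(2)*z - 7*sqrt(2)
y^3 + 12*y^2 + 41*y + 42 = (y + 2)*(y + 3)*(y + 7)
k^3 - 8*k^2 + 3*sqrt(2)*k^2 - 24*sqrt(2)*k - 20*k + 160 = (k - 8)*(k - 2*sqrt(2))*(k + 5*sqrt(2))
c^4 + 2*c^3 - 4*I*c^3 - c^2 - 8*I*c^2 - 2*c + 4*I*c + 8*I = (c - 1)*(c + 1)*(c + 2)*(c - 4*I)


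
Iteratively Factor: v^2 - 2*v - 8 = (v - 4)*(v + 2)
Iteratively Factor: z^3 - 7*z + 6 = (z - 2)*(z^2 + 2*z - 3) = (z - 2)*(z - 1)*(z + 3)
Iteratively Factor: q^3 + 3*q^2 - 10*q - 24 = (q - 3)*(q^2 + 6*q + 8) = (q - 3)*(q + 4)*(q + 2)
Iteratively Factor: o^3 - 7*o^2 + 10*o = (o - 2)*(o^2 - 5*o) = (o - 5)*(o - 2)*(o)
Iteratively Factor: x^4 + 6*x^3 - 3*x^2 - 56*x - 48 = (x + 1)*(x^3 + 5*x^2 - 8*x - 48) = (x - 3)*(x + 1)*(x^2 + 8*x + 16) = (x - 3)*(x + 1)*(x + 4)*(x + 4)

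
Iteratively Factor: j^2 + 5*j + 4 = (j + 4)*(j + 1)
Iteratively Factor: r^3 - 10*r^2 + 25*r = (r)*(r^2 - 10*r + 25) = r*(r - 5)*(r - 5)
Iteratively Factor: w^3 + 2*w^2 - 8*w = (w - 2)*(w^2 + 4*w) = w*(w - 2)*(w + 4)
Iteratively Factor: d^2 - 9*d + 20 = (d - 4)*(d - 5)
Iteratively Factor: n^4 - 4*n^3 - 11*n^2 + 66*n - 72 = (n + 4)*(n^3 - 8*n^2 + 21*n - 18) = (n - 3)*(n + 4)*(n^2 - 5*n + 6) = (n - 3)*(n - 2)*(n + 4)*(n - 3)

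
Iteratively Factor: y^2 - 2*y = (y)*(y - 2)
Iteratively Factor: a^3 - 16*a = (a + 4)*(a^2 - 4*a) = a*(a + 4)*(a - 4)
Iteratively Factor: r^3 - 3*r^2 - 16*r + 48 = (r - 4)*(r^2 + r - 12) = (r - 4)*(r - 3)*(r + 4)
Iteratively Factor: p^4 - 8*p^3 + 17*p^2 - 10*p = (p)*(p^3 - 8*p^2 + 17*p - 10) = p*(p - 1)*(p^2 - 7*p + 10) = p*(p - 5)*(p - 1)*(p - 2)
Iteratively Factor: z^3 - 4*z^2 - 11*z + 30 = (z - 2)*(z^2 - 2*z - 15) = (z - 2)*(z + 3)*(z - 5)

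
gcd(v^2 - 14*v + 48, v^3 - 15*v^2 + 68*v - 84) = v - 6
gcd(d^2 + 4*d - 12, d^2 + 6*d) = d + 6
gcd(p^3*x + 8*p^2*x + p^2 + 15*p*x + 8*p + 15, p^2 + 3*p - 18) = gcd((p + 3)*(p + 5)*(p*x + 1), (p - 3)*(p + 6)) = 1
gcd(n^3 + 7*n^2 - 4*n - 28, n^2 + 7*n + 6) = 1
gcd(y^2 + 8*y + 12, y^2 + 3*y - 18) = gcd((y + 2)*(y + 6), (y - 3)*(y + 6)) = y + 6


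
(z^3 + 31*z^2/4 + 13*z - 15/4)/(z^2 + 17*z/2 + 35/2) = (4*z^2 + 11*z - 3)/(2*(2*z + 7))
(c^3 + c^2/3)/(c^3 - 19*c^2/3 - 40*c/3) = c*(3*c + 1)/(3*c^2 - 19*c - 40)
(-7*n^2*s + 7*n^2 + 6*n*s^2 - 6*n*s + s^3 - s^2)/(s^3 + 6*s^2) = (-7*n^2*s + 7*n^2 + 6*n*s^2 - 6*n*s + s^3 - s^2)/(s^2*(s + 6))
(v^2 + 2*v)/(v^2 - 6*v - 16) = v/(v - 8)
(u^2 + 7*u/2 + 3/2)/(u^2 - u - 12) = (u + 1/2)/(u - 4)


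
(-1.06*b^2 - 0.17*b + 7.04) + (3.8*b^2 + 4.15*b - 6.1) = 2.74*b^2 + 3.98*b + 0.94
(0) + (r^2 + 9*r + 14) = r^2 + 9*r + 14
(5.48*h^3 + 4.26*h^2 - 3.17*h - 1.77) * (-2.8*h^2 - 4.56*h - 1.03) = -15.344*h^5 - 36.9168*h^4 - 16.194*h^3 + 15.0234*h^2 + 11.3363*h + 1.8231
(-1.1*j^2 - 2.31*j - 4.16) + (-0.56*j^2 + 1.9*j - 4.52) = -1.66*j^2 - 0.41*j - 8.68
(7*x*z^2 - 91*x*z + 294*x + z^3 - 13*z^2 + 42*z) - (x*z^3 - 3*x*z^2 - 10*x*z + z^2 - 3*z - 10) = -x*z^3 + 10*x*z^2 - 81*x*z + 294*x + z^3 - 14*z^2 + 45*z + 10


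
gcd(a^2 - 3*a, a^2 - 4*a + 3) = a - 3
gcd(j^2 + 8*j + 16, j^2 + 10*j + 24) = j + 4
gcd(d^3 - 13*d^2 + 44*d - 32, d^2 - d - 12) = d - 4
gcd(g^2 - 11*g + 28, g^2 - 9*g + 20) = g - 4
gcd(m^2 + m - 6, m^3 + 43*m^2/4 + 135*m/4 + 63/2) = m + 3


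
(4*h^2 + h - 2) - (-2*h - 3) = 4*h^2 + 3*h + 1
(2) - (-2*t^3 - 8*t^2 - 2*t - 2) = 2*t^3 + 8*t^2 + 2*t + 4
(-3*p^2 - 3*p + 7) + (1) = -3*p^2 - 3*p + 8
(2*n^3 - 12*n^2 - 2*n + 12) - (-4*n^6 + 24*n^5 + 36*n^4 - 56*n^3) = 4*n^6 - 24*n^5 - 36*n^4 + 58*n^3 - 12*n^2 - 2*n + 12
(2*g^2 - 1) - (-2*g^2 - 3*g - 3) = 4*g^2 + 3*g + 2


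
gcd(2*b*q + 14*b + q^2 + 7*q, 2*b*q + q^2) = 2*b + q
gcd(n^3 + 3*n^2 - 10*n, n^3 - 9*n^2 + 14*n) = n^2 - 2*n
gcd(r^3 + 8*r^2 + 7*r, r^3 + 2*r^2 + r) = r^2 + r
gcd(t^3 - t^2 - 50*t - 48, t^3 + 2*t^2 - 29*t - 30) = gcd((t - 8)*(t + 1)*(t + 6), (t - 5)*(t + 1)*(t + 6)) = t^2 + 7*t + 6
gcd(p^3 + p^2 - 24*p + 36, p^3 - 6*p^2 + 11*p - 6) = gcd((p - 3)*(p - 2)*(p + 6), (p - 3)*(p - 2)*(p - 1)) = p^2 - 5*p + 6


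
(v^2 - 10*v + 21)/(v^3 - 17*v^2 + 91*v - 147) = 1/(v - 7)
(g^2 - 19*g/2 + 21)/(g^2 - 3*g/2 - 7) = (g - 6)/(g + 2)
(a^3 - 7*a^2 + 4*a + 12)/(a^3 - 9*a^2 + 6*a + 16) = (a - 6)/(a - 8)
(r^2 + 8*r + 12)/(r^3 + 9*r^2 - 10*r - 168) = (r + 2)/(r^2 + 3*r - 28)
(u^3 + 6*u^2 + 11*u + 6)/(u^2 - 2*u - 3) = (u^2 + 5*u + 6)/(u - 3)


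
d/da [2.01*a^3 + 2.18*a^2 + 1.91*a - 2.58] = 6.03*a^2 + 4.36*a + 1.91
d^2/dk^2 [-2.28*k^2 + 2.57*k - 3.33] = -4.56000000000000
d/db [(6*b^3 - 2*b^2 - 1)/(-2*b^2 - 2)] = b*(-3*b^3 - 9*b + 1)/(b^4 + 2*b^2 + 1)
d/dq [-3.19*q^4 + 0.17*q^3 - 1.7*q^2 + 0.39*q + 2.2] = -12.76*q^3 + 0.51*q^2 - 3.4*q + 0.39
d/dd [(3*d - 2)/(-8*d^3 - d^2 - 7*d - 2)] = (-24*d^3 - 3*d^2 - 21*d + (3*d - 2)*(24*d^2 + 2*d + 7) - 6)/(8*d^3 + d^2 + 7*d + 2)^2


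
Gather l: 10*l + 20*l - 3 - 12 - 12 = 30*l - 27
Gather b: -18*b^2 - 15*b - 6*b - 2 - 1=-18*b^2 - 21*b - 3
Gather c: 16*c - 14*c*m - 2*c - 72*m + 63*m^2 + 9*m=c*(14 - 14*m) + 63*m^2 - 63*m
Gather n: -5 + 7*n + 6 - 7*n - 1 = 0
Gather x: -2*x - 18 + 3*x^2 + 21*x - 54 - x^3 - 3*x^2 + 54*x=-x^3 + 73*x - 72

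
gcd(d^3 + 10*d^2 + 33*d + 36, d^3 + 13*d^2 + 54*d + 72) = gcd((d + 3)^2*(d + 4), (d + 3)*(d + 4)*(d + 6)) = d^2 + 7*d + 12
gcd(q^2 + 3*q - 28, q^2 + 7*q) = q + 7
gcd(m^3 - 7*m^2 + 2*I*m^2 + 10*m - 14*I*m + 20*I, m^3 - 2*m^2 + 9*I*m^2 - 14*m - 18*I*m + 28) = m^2 + m*(-2 + 2*I) - 4*I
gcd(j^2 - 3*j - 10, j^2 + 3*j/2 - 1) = j + 2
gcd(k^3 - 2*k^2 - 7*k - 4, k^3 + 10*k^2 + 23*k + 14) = k + 1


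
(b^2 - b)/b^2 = (b - 1)/b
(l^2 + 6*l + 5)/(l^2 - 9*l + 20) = (l^2 + 6*l + 5)/(l^2 - 9*l + 20)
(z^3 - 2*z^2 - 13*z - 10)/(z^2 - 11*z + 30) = (z^2 + 3*z + 2)/(z - 6)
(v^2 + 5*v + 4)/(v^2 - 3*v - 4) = (v + 4)/(v - 4)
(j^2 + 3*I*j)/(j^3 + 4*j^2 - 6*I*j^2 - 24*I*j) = (j + 3*I)/(j^2 + j*(4 - 6*I) - 24*I)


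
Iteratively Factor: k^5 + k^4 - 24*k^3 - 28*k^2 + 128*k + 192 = (k - 4)*(k^4 + 5*k^3 - 4*k^2 - 44*k - 48) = (k - 4)*(k + 4)*(k^3 + k^2 - 8*k - 12) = (k - 4)*(k + 2)*(k + 4)*(k^2 - k - 6) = (k - 4)*(k + 2)^2*(k + 4)*(k - 3)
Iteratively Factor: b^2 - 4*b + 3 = (b - 1)*(b - 3)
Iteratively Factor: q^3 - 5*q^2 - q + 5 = (q - 1)*(q^2 - 4*q - 5) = (q - 1)*(q + 1)*(q - 5)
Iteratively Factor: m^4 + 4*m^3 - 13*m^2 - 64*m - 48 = (m + 4)*(m^3 - 13*m - 12) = (m + 3)*(m + 4)*(m^2 - 3*m - 4) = (m + 1)*(m + 3)*(m + 4)*(m - 4)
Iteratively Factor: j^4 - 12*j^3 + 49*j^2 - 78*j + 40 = (j - 1)*(j^3 - 11*j^2 + 38*j - 40) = (j - 5)*(j - 1)*(j^2 - 6*j + 8) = (j - 5)*(j - 2)*(j - 1)*(j - 4)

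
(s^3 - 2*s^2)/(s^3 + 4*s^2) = (s - 2)/(s + 4)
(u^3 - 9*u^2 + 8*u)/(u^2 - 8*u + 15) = u*(u^2 - 9*u + 8)/(u^2 - 8*u + 15)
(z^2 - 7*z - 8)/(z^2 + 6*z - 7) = (z^2 - 7*z - 8)/(z^2 + 6*z - 7)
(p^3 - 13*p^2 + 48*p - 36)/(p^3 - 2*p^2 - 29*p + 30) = (p - 6)/(p + 5)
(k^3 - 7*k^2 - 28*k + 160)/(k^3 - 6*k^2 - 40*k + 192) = (k + 5)/(k + 6)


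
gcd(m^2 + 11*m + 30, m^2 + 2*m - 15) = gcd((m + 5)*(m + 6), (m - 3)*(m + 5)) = m + 5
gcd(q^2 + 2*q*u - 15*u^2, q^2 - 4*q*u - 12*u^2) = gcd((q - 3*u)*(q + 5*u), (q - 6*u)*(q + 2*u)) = 1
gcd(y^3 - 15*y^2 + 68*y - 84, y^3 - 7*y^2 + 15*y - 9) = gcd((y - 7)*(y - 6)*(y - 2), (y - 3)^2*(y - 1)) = 1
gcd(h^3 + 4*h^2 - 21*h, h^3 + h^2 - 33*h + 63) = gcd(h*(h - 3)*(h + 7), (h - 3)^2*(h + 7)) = h^2 + 4*h - 21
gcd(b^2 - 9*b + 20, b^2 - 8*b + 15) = b - 5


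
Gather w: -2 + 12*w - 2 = 12*w - 4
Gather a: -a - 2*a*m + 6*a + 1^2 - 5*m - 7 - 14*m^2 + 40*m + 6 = a*(5 - 2*m) - 14*m^2 + 35*m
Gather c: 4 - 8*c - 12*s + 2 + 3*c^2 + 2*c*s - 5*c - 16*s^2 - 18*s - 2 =3*c^2 + c*(2*s - 13) - 16*s^2 - 30*s + 4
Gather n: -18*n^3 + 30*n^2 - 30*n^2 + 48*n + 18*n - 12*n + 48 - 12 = -18*n^3 + 54*n + 36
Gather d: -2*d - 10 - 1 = -2*d - 11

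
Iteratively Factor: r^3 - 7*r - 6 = (r + 2)*(r^2 - 2*r - 3) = (r + 1)*(r + 2)*(r - 3)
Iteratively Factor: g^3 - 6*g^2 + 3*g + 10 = (g + 1)*(g^2 - 7*g + 10) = (g - 2)*(g + 1)*(g - 5)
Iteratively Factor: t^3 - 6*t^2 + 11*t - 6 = (t - 3)*(t^2 - 3*t + 2) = (t - 3)*(t - 2)*(t - 1)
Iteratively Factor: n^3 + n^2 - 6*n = (n + 3)*(n^2 - 2*n) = n*(n + 3)*(n - 2)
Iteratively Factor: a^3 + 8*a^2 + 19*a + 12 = (a + 1)*(a^2 + 7*a + 12) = (a + 1)*(a + 4)*(a + 3)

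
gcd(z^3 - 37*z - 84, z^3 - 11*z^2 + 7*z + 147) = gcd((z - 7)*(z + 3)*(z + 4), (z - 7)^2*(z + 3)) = z^2 - 4*z - 21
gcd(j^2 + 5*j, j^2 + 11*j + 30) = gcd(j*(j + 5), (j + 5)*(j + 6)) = j + 5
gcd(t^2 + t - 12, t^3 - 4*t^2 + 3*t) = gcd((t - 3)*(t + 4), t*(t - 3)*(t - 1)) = t - 3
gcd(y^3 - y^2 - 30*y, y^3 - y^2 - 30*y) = y^3 - y^2 - 30*y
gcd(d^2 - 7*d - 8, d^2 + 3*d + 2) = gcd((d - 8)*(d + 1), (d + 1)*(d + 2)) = d + 1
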